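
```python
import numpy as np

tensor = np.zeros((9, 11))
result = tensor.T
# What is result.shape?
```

(11, 9)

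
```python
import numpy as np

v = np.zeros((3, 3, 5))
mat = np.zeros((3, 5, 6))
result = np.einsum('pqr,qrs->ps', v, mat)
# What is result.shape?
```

(3, 6)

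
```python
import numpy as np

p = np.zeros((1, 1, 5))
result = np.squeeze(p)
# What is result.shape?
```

(5,)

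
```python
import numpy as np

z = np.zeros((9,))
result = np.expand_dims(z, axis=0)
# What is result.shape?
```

(1, 9)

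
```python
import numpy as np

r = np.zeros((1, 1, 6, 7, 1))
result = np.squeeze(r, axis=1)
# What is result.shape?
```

(1, 6, 7, 1)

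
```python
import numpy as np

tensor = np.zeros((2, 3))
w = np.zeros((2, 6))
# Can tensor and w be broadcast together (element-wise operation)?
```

No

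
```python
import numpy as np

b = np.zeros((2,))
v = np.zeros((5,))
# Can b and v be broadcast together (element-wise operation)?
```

No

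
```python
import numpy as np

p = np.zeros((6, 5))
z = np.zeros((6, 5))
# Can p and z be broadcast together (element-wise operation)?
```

Yes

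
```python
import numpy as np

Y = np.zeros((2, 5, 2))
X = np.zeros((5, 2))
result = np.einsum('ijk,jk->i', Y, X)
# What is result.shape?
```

(2,)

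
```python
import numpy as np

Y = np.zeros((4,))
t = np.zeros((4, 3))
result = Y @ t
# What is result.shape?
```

(3,)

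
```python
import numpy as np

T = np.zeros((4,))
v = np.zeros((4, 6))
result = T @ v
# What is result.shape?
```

(6,)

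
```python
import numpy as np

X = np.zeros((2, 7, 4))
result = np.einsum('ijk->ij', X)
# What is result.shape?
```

(2, 7)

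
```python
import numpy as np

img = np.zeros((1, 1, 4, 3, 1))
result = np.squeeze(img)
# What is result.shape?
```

(4, 3)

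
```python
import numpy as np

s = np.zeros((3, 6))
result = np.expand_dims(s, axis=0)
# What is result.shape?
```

(1, 3, 6)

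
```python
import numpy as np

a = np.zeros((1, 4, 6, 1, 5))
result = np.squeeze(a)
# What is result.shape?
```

(4, 6, 5)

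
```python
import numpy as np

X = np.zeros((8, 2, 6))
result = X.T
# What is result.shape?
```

(6, 2, 8)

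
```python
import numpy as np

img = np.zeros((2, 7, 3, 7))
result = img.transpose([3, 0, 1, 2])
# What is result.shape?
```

(7, 2, 7, 3)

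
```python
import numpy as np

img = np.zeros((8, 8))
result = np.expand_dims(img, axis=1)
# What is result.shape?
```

(8, 1, 8)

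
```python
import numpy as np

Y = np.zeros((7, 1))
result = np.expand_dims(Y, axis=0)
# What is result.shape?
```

(1, 7, 1)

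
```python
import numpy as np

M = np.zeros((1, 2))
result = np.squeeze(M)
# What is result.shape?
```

(2,)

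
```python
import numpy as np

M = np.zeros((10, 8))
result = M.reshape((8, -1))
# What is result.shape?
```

(8, 10)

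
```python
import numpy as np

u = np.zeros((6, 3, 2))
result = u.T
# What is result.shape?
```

(2, 3, 6)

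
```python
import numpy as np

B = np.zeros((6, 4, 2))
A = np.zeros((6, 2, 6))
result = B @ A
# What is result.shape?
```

(6, 4, 6)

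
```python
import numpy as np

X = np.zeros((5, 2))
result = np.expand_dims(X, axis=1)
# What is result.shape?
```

(5, 1, 2)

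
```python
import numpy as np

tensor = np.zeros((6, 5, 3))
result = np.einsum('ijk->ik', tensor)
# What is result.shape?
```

(6, 3)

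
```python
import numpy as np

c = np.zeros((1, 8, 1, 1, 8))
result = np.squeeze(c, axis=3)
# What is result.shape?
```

(1, 8, 1, 8)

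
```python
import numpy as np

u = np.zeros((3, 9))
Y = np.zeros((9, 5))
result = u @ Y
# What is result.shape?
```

(3, 5)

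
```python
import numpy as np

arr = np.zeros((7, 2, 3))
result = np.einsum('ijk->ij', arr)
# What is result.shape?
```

(7, 2)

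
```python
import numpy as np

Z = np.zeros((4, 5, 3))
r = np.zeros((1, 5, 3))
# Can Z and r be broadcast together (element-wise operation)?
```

Yes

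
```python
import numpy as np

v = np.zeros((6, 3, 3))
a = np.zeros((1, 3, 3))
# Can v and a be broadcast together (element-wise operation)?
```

Yes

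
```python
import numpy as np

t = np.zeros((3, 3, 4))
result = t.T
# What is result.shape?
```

(4, 3, 3)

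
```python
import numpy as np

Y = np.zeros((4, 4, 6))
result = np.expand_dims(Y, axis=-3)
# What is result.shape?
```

(4, 1, 4, 6)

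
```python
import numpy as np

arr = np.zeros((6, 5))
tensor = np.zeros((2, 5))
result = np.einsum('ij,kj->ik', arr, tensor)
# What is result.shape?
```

(6, 2)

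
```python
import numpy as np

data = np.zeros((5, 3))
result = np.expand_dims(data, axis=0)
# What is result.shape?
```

(1, 5, 3)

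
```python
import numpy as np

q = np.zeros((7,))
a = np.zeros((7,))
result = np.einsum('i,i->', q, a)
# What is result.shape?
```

()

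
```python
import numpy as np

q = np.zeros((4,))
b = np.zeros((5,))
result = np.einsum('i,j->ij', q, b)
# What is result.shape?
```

(4, 5)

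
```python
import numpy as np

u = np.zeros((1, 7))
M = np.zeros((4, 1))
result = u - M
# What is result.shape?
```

(4, 7)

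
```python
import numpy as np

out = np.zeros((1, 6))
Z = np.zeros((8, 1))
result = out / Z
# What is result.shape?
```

(8, 6)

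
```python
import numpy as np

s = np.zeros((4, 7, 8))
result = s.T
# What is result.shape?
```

(8, 7, 4)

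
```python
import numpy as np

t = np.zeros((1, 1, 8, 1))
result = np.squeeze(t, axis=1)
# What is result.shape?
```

(1, 8, 1)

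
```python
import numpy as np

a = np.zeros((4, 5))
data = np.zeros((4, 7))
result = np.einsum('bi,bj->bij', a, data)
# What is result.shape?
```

(4, 5, 7)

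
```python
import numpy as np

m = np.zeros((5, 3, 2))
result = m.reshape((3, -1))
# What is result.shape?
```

(3, 10)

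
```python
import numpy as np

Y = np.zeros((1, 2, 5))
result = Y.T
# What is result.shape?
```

(5, 2, 1)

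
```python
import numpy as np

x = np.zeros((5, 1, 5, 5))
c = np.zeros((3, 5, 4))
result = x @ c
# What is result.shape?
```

(5, 3, 5, 4)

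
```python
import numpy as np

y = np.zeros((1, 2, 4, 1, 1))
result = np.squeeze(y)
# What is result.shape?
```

(2, 4)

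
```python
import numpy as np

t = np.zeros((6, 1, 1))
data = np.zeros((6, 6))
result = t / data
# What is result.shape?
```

(6, 6, 6)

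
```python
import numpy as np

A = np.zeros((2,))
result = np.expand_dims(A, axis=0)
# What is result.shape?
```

(1, 2)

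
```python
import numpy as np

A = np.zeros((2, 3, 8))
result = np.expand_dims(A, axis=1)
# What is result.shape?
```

(2, 1, 3, 8)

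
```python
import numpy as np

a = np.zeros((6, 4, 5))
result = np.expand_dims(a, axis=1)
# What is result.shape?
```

(6, 1, 4, 5)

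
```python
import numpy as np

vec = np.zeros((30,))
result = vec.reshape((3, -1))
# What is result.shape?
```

(3, 10)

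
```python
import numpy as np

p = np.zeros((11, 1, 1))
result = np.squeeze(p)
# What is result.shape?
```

(11,)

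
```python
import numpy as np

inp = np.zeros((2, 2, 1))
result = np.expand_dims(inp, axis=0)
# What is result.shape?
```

(1, 2, 2, 1)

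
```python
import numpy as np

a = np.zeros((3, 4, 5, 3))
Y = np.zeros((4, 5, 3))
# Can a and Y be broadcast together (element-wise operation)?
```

Yes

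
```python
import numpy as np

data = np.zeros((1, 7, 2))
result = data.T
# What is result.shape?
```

(2, 7, 1)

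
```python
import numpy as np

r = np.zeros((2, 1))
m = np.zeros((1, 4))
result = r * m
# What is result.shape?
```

(2, 4)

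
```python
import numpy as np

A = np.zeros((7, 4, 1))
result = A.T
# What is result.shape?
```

(1, 4, 7)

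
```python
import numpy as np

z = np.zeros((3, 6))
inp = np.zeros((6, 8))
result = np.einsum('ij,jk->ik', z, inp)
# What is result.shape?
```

(3, 8)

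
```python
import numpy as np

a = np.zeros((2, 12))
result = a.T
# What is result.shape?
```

(12, 2)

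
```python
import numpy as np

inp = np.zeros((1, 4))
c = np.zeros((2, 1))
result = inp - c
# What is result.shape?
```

(2, 4)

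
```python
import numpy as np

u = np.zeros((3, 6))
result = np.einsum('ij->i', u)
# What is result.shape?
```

(3,)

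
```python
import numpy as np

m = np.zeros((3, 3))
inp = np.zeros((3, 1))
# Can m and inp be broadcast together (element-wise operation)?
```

Yes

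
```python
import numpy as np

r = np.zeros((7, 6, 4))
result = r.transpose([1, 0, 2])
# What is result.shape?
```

(6, 7, 4)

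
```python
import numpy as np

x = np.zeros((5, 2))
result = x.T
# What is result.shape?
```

(2, 5)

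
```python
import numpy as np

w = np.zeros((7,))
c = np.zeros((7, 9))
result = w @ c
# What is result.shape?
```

(9,)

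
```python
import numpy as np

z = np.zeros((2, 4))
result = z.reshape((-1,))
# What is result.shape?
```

(8,)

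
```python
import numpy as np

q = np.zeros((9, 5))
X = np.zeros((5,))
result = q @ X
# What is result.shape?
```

(9,)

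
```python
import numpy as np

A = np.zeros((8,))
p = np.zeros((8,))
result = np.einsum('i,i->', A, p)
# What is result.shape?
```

()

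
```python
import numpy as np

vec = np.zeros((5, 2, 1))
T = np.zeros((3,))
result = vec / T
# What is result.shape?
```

(5, 2, 3)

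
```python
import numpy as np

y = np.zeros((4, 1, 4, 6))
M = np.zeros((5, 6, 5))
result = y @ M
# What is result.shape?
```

(4, 5, 4, 5)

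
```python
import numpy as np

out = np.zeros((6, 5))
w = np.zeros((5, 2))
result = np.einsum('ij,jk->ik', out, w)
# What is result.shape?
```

(6, 2)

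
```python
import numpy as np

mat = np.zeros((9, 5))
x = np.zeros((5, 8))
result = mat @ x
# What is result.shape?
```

(9, 8)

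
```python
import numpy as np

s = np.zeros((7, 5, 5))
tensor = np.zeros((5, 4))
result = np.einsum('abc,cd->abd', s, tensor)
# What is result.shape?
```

(7, 5, 4)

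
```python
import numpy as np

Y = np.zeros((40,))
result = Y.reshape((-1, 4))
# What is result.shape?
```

(10, 4)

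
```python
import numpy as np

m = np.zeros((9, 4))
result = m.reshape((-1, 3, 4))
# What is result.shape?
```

(3, 3, 4)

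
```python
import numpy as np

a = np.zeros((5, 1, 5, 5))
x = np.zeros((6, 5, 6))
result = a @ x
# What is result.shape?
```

(5, 6, 5, 6)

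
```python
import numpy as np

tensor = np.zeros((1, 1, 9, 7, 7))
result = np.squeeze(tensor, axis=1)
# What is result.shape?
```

(1, 9, 7, 7)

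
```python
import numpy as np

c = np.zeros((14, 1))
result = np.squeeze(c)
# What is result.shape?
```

(14,)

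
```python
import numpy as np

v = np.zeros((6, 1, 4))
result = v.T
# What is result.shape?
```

(4, 1, 6)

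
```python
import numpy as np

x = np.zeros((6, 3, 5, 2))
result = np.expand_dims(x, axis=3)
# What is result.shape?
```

(6, 3, 5, 1, 2)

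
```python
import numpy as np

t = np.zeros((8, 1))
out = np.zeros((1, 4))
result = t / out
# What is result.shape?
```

(8, 4)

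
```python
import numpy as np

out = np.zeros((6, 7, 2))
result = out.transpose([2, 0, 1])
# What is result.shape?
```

(2, 6, 7)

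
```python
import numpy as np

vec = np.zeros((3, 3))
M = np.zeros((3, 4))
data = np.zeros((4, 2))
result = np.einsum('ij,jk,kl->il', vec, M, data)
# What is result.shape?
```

(3, 2)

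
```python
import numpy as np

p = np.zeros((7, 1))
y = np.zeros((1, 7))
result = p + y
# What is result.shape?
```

(7, 7)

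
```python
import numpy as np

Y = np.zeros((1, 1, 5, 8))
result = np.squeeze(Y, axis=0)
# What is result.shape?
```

(1, 5, 8)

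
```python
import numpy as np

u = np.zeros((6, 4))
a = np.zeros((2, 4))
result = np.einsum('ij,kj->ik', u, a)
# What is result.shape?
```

(6, 2)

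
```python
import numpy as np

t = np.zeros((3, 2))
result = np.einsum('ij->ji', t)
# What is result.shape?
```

(2, 3)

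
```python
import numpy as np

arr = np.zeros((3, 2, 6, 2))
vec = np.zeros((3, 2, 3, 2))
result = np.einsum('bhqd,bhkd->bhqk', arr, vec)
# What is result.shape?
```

(3, 2, 6, 3)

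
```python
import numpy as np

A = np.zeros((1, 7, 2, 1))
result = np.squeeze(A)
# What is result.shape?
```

(7, 2)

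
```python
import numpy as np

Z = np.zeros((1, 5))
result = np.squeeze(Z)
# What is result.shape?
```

(5,)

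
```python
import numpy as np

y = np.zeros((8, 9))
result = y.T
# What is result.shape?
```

(9, 8)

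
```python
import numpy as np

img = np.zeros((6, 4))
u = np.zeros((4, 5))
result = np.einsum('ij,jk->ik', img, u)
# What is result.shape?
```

(6, 5)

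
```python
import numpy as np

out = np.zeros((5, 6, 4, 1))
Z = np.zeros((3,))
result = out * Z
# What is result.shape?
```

(5, 6, 4, 3)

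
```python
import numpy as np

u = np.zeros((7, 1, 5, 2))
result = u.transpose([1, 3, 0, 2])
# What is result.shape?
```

(1, 2, 7, 5)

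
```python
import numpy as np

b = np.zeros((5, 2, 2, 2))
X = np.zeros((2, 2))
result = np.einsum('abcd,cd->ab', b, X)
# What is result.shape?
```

(5, 2)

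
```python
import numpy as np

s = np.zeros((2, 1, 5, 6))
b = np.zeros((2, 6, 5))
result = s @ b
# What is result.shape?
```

(2, 2, 5, 5)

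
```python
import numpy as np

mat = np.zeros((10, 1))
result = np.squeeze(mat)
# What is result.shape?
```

(10,)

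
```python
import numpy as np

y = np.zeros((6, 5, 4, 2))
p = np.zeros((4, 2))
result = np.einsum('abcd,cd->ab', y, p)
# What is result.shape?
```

(6, 5)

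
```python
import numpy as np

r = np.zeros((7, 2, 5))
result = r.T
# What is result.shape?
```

(5, 2, 7)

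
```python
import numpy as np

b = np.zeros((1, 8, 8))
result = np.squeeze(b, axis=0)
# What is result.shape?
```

(8, 8)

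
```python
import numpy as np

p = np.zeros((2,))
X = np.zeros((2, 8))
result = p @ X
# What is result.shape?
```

(8,)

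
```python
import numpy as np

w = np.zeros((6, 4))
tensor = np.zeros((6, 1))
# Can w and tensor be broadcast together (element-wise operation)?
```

Yes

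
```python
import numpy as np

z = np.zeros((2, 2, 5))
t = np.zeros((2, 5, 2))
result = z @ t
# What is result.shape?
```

(2, 2, 2)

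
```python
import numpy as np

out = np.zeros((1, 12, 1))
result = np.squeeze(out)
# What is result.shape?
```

(12,)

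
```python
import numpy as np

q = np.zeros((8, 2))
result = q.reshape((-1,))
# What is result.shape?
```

(16,)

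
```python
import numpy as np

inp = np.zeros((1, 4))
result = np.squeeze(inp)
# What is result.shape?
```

(4,)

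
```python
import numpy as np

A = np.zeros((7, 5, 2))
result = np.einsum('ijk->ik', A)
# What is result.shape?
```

(7, 2)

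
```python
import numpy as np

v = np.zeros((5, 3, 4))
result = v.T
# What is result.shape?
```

(4, 3, 5)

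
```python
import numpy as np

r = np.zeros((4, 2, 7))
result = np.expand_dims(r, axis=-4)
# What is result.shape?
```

(1, 4, 2, 7)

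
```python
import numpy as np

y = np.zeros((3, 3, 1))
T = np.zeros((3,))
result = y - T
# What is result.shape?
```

(3, 3, 3)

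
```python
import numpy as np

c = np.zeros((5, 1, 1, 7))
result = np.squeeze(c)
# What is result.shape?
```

(5, 7)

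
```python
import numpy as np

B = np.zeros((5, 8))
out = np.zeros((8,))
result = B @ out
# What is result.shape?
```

(5,)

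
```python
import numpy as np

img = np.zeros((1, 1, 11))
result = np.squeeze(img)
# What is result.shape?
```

(11,)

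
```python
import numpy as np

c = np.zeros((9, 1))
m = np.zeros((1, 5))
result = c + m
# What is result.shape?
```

(9, 5)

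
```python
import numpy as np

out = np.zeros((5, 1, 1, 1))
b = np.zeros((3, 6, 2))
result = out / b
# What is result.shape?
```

(5, 3, 6, 2)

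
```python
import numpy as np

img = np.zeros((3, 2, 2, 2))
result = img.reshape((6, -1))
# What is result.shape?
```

(6, 4)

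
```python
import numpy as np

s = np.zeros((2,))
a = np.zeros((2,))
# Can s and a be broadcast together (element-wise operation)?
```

Yes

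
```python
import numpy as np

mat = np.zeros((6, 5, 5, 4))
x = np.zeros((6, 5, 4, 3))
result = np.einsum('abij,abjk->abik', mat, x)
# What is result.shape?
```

(6, 5, 5, 3)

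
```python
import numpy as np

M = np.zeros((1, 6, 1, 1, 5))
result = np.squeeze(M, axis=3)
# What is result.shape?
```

(1, 6, 1, 5)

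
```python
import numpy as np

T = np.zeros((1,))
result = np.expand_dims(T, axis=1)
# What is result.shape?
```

(1, 1)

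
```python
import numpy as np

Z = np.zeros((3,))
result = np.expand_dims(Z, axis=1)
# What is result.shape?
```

(3, 1)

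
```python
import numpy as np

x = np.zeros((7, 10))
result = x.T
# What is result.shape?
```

(10, 7)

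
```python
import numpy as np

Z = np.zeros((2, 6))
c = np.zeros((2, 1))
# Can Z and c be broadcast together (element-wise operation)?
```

Yes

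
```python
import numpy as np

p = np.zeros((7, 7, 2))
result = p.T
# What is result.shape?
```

(2, 7, 7)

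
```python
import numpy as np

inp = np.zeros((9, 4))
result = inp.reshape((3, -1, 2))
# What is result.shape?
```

(3, 6, 2)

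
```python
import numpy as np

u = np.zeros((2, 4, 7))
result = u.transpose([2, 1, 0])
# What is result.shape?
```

(7, 4, 2)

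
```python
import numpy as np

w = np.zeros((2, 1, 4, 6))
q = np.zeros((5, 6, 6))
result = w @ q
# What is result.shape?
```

(2, 5, 4, 6)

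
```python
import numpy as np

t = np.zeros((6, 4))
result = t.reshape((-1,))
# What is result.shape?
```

(24,)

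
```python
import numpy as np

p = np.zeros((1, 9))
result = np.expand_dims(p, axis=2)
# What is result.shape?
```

(1, 9, 1)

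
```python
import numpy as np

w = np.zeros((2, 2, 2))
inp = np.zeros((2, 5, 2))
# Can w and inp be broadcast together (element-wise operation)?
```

No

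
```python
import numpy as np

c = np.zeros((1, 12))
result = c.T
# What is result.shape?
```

(12, 1)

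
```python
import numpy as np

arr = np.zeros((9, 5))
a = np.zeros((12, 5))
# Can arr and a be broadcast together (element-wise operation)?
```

No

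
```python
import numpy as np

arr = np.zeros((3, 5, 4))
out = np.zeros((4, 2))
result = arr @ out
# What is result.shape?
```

(3, 5, 2)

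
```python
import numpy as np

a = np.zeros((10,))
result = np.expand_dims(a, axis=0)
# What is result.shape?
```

(1, 10)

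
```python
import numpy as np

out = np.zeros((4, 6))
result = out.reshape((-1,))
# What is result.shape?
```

(24,)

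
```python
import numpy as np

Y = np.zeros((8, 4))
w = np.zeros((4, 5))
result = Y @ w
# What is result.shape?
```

(8, 5)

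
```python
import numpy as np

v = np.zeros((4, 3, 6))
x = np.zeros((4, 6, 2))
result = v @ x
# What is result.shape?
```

(4, 3, 2)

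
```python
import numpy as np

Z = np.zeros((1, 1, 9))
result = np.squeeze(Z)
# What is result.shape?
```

(9,)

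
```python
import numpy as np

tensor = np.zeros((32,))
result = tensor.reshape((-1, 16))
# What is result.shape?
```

(2, 16)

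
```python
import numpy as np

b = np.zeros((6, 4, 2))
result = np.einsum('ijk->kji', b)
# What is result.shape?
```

(2, 4, 6)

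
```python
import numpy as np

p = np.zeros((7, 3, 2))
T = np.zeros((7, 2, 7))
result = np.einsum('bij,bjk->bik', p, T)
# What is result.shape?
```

(7, 3, 7)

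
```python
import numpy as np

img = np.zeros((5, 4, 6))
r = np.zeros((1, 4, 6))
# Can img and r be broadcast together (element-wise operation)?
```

Yes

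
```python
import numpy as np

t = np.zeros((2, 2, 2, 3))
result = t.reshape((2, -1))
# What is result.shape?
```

(2, 12)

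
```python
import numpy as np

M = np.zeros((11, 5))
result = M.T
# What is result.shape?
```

(5, 11)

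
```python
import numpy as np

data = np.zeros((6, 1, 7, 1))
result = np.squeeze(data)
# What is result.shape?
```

(6, 7)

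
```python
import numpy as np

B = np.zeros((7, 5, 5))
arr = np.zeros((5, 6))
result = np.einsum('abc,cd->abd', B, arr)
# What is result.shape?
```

(7, 5, 6)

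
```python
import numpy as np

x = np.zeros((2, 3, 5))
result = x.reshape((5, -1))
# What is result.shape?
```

(5, 6)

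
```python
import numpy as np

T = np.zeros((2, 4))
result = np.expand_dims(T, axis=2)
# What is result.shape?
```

(2, 4, 1)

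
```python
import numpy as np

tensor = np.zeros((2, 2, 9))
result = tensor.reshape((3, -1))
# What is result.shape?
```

(3, 12)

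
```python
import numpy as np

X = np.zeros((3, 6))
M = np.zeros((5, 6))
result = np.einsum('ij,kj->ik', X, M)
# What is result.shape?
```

(3, 5)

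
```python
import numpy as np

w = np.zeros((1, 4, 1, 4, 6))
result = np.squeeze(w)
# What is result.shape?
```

(4, 4, 6)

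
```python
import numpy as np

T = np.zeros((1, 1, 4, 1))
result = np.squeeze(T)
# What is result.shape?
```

(4,)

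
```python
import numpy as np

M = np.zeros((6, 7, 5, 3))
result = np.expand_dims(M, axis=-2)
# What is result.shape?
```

(6, 7, 5, 1, 3)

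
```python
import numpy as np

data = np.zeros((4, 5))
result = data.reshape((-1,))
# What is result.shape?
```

(20,)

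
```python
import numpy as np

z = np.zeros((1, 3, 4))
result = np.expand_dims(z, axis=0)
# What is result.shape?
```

(1, 1, 3, 4)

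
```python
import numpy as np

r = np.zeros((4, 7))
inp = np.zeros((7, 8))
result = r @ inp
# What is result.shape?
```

(4, 8)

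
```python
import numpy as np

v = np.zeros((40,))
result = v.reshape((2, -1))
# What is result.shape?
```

(2, 20)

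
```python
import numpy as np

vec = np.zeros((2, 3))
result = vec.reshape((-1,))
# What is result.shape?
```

(6,)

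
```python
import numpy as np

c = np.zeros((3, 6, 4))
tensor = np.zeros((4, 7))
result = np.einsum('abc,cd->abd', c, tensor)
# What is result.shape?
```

(3, 6, 7)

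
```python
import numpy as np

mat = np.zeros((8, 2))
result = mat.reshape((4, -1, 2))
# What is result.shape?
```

(4, 2, 2)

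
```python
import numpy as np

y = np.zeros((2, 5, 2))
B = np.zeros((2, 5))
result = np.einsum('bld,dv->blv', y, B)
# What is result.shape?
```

(2, 5, 5)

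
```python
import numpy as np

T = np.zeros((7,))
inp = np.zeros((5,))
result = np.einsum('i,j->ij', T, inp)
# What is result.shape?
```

(7, 5)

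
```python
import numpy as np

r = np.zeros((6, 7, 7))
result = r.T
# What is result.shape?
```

(7, 7, 6)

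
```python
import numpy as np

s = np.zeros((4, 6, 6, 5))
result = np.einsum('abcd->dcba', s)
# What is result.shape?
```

(5, 6, 6, 4)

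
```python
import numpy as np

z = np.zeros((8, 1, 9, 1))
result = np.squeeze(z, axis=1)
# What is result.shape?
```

(8, 9, 1)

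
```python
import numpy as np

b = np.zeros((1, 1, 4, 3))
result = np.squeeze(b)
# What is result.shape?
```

(4, 3)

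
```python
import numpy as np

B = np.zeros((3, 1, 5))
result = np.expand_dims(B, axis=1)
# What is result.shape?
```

(3, 1, 1, 5)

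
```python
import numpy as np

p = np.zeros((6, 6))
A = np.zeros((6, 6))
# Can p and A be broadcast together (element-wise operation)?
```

Yes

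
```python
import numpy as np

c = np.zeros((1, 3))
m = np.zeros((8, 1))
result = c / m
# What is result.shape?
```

(8, 3)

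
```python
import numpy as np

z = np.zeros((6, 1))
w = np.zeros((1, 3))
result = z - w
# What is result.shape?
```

(6, 3)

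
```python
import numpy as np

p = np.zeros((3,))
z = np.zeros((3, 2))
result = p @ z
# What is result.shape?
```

(2,)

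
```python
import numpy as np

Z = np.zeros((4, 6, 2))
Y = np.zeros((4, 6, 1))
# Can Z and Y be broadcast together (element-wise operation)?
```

Yes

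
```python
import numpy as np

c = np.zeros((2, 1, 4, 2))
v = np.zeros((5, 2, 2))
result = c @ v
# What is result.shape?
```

(2, 5, 4, 2)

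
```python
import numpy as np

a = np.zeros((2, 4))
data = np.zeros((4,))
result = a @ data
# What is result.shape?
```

(2,)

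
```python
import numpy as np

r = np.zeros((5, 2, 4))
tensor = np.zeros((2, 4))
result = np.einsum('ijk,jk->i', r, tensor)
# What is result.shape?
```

(5,)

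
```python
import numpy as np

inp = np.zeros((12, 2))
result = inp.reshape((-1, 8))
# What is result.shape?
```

(3, 8)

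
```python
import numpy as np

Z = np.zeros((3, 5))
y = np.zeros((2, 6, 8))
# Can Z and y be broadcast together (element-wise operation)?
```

No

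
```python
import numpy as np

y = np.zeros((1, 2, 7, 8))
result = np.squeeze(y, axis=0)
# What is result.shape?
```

(2, 7, 8)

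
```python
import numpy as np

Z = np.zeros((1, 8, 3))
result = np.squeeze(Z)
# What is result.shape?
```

(8, 3)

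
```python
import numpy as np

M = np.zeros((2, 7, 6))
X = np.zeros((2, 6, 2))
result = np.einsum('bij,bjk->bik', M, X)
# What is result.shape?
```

(2, 7, 2)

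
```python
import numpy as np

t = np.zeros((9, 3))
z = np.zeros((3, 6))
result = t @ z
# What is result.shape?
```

(9, 6)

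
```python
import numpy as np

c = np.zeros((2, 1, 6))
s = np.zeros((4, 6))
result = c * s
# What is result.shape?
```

(2, 4, 6)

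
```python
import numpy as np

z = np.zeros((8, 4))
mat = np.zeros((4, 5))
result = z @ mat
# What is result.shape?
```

(8, 5)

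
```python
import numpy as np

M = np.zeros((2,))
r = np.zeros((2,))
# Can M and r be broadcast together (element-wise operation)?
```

Yes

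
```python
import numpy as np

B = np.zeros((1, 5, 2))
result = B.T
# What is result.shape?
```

(2, 5, 1)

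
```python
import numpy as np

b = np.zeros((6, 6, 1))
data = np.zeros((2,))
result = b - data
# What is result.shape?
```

(6, 6, 2)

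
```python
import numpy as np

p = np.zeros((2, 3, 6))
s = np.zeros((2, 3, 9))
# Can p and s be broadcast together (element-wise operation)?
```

No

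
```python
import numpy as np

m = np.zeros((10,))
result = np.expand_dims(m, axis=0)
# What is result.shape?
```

(1, 10)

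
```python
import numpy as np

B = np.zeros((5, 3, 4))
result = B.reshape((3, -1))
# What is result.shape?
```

(3, 20)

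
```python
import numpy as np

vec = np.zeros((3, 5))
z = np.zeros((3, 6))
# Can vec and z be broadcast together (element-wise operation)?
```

No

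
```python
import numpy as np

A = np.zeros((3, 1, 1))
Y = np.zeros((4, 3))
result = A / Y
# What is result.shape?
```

(3, 4, 3)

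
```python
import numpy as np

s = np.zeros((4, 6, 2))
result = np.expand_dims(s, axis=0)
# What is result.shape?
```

(1, 4, 6, 2)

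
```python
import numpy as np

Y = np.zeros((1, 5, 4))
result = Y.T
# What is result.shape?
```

(4, 5, 1)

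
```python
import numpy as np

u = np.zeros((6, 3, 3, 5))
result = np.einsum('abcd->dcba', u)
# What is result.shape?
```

(5, 3, 3, 6)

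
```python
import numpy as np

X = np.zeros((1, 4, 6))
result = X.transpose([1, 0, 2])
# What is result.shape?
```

(4, 1, 6)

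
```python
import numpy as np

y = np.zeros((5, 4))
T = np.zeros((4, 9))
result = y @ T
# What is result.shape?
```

(5, 9)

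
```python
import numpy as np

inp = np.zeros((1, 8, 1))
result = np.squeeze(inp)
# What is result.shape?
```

(8,)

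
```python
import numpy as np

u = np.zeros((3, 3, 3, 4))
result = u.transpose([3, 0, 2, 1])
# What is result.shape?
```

(4, 3, 3, 3)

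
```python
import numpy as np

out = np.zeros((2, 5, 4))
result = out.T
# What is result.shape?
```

(4, 5, 2)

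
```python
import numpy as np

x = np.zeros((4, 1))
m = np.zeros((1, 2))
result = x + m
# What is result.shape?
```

(4, 2)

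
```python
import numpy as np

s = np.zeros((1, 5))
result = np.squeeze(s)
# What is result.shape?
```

(5,)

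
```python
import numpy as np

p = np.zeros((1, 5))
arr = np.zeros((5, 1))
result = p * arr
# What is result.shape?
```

(5, 5)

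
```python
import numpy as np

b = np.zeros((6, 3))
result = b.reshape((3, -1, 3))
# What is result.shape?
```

(3, 2, 3)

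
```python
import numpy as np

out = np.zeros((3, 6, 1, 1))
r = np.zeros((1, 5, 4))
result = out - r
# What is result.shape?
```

(3, 6, 5, 4)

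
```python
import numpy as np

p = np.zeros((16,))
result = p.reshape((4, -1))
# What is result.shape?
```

(4, 4)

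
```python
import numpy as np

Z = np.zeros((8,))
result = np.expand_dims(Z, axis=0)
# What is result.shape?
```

(1, 8)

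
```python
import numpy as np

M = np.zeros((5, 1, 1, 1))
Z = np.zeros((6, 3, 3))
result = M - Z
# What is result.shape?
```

(5, 6, 3, 3)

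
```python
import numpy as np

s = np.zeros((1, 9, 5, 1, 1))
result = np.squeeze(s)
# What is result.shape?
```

(9, 5)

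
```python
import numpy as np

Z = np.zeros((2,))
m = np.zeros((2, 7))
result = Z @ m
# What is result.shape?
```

(7,)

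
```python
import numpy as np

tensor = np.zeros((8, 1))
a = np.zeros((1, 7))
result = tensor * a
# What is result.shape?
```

(8, 7)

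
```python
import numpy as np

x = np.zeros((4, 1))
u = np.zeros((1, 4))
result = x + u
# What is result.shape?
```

(4, 4)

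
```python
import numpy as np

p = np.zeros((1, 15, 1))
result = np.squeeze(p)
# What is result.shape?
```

(15,)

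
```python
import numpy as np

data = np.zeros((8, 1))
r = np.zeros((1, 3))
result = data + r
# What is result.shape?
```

(8, 3)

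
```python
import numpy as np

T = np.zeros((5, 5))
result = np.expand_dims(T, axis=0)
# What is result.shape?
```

(1, 5, 5)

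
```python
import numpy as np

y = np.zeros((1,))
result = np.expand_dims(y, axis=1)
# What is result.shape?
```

(1, 1)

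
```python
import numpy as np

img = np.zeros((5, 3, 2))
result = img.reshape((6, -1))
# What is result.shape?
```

(6, 5)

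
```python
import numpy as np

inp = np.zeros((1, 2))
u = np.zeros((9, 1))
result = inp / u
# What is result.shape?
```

(9, 2)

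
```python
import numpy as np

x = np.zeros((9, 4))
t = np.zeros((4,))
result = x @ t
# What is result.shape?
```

(9,)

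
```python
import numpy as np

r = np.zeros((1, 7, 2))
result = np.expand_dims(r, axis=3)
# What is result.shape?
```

(1, 7, 2, 1)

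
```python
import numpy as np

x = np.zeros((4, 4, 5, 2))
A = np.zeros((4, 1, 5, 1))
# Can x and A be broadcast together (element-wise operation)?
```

Yes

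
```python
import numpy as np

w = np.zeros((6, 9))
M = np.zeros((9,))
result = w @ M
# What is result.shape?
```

(6,)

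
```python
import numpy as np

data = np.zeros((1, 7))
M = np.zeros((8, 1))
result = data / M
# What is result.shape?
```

(8, 7)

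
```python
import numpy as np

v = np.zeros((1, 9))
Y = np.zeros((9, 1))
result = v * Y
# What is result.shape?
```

(9, 9)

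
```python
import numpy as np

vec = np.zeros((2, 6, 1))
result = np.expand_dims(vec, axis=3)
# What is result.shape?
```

(2, 6, 1, 1)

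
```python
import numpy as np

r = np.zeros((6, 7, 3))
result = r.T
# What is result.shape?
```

(3, 7, 6)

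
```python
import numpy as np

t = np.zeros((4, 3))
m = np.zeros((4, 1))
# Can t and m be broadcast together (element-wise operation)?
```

Yes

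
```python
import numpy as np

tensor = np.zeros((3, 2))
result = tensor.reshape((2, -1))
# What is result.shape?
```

(2, 3)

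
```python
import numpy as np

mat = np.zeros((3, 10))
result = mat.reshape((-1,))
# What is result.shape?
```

(30,)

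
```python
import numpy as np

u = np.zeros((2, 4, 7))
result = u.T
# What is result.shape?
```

(7, 4, 2)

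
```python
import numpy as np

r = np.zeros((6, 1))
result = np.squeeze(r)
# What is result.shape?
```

(6,)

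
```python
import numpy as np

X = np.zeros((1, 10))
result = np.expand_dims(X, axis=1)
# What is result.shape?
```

(1, 1, 10)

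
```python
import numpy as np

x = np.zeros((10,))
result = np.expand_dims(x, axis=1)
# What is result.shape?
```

(10, 1)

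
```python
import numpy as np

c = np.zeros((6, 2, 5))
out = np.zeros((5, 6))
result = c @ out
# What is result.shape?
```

(6, 2, 6)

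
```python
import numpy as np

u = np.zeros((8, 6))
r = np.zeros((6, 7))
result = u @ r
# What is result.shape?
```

(8, 7)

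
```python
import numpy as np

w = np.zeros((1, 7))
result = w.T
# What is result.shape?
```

(7, 1)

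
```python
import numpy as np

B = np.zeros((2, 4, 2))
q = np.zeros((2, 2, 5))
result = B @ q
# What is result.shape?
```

(2, 4, 5)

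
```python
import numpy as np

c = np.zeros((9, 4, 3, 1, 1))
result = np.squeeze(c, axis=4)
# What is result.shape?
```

(9, 4, 3, 1)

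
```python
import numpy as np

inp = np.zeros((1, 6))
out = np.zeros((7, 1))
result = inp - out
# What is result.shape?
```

(7, 6)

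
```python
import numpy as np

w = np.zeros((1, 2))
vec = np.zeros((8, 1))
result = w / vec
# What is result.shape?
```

(8, 2)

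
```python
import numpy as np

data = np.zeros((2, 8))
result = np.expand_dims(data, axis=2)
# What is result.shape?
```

(2, 8, 1)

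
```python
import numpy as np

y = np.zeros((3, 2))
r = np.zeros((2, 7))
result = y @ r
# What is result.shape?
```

(3, 7)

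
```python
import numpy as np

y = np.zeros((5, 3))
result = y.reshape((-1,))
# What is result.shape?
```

(15,)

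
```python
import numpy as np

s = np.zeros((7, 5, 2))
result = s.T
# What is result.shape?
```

(2, 5, 7)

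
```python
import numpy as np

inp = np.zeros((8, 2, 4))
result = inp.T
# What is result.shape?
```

(4, 2, 8)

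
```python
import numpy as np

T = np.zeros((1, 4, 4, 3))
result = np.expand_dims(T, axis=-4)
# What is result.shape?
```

(1, 1, 4, 4, 3)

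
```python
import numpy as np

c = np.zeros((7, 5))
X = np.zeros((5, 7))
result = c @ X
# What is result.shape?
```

(7, 7)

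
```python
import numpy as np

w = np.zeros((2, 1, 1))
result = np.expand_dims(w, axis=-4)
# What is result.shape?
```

(1, 2, 1, 1)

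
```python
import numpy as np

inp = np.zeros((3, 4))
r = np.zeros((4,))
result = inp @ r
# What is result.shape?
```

(3,)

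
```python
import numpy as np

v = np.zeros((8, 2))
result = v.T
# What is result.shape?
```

(2, 8)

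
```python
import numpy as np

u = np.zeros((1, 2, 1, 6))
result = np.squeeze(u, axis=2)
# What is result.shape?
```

(1, 2, 6)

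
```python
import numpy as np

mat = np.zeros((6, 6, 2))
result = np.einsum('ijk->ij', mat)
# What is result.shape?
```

(6, 6)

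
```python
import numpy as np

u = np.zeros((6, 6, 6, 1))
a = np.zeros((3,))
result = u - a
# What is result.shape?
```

(6, 6, 6, 3)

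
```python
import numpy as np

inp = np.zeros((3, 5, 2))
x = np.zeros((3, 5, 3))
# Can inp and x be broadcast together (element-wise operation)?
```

No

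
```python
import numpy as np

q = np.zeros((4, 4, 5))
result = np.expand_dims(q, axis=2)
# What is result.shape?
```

(4, 4, 1, 5)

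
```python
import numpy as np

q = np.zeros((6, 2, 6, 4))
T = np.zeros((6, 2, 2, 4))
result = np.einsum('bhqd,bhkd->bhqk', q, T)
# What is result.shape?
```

(6, 2, 6, 2)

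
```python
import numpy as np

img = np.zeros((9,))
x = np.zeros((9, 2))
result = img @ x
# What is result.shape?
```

(2,)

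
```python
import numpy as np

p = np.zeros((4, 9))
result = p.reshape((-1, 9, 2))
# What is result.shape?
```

(2, 9, 2)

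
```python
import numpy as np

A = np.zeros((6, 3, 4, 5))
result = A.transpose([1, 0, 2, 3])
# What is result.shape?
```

(3, 6, 4, 5)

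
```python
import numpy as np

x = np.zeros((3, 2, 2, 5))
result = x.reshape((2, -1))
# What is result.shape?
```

(2, 30)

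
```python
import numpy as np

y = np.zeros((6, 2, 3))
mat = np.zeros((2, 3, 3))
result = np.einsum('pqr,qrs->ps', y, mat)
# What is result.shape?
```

(6, 3)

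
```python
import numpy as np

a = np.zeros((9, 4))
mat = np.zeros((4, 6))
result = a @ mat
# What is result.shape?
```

(9, 6)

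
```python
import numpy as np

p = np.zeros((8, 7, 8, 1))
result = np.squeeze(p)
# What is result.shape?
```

(8, 7, 8)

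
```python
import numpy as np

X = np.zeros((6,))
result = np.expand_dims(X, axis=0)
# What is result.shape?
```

(1, 6)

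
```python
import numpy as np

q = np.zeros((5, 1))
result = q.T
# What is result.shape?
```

(1, 5)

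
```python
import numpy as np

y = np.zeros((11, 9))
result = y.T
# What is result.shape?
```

(9, 11)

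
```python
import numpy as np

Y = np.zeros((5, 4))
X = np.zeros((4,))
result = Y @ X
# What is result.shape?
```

(5,)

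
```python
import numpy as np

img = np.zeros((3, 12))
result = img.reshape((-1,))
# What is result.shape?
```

(36,)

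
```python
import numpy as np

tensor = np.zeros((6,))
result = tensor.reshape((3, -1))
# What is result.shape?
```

(3, 2)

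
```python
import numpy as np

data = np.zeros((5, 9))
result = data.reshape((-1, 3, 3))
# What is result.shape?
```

(5, 3, 3)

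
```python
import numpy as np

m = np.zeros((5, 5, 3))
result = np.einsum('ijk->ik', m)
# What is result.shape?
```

(5, 3)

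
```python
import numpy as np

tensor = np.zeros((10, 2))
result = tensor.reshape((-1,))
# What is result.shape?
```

(20,)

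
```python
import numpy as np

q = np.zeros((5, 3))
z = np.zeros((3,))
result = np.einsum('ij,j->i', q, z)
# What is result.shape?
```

(5,)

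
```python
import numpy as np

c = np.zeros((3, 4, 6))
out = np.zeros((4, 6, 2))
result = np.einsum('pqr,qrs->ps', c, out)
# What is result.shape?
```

(3, 2)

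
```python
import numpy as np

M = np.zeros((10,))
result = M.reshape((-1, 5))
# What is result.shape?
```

(2, 5)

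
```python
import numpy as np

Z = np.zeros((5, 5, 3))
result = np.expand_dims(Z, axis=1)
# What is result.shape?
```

(5, 1, 5, 3)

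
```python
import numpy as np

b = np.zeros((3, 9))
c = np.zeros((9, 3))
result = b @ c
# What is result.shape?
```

(3, 3)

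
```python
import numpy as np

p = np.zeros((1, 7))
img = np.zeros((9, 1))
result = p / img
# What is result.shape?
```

(9, 7)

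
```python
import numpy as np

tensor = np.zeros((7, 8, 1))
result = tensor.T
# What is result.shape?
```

(1, 8, 7)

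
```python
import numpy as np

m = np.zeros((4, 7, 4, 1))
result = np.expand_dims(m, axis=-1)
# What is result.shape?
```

(4, 7, 4, 1, 1)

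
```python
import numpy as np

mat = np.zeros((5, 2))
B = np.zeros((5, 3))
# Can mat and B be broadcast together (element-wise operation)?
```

No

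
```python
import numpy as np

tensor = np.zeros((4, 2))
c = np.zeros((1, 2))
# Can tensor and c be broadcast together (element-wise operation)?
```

Yes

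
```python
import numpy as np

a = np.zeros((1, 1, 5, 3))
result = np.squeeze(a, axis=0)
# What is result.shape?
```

(1, 5, 3)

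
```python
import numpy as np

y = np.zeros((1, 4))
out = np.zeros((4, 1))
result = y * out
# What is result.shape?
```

(4, 4)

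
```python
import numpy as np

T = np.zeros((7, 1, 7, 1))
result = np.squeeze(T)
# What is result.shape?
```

(7, 7)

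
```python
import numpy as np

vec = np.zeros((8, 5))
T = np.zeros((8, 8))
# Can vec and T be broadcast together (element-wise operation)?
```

No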